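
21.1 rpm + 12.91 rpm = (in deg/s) 204.1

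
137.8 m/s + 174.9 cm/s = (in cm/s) 1.395e+04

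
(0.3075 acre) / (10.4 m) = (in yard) 130.9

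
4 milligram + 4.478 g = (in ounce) 0.1581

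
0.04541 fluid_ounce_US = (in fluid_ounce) 0.04541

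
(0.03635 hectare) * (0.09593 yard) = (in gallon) 8423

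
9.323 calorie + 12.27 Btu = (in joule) 1.298e+04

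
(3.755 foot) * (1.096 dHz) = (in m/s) 0.1254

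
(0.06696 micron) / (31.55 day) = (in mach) 7.214e-17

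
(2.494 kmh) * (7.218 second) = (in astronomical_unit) 3.343e-11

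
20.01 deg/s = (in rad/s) 0.3492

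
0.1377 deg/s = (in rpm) 0.02295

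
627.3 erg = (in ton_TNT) 1.499e-14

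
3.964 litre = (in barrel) 0.02493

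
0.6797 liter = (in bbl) 0.004275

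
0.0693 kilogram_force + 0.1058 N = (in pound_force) 0.1766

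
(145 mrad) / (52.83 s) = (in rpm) 0.02621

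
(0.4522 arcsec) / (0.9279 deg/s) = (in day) 1.567e-09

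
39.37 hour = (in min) 2362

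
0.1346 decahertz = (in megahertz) 1.346e-06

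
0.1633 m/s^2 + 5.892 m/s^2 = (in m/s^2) 6.055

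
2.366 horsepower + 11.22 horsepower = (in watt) 1.013e+04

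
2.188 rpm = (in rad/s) 0.2291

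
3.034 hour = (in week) 0.01806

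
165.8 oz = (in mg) 4.7e+06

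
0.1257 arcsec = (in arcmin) 0.002095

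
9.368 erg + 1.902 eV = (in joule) 9.368e-07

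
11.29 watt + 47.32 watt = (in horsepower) 0.0786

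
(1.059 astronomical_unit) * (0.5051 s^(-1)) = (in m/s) 8.002e+10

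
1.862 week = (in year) 0.03571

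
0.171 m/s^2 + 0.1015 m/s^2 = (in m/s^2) 0.2725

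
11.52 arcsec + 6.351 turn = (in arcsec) 8.231e+06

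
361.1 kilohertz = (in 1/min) 2.167e+07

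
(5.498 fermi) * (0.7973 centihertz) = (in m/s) 4.384e-17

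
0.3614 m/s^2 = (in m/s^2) 0.3614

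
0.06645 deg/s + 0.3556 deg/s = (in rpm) 0.07034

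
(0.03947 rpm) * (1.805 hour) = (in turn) 4.275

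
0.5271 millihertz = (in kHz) 5.271e-07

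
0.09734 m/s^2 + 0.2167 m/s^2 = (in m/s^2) 0.314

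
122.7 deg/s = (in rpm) 20.45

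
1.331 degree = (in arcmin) 79.86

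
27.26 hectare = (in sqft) 2.934e+06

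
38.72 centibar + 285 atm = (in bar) 289.2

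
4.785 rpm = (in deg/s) 28.71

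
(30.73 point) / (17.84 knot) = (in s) 0.001181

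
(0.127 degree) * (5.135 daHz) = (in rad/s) 0.1138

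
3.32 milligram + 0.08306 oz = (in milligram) 2358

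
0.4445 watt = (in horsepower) 0.0005961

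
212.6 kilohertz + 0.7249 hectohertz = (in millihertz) 2.127e+08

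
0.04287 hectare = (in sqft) 4614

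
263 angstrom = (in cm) 2.63e-06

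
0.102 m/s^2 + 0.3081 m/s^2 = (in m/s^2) 0.4101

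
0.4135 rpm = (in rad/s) 0.0433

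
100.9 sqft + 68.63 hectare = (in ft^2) 7.387e+06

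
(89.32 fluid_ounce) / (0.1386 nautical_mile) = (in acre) 2.543e-09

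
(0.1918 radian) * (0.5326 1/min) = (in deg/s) 0.09755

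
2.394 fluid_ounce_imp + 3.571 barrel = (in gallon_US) 150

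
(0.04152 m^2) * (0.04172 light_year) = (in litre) 1.639e+16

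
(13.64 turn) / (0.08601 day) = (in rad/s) 0.01153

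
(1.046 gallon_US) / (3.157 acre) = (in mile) 1.926e-10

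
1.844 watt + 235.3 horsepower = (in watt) 1.755e+05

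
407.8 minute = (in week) 0.04046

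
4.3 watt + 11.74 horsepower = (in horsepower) 11.75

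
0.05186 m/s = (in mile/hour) 0.116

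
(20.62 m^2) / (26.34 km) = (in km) 7.828e-07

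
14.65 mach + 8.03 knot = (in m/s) 4992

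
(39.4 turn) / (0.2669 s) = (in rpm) 8857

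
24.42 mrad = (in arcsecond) 5037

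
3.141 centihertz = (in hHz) 0.0003141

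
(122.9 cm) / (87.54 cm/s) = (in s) 1.404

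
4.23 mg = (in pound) 9.326e-06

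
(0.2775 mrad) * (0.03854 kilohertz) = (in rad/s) 0.01069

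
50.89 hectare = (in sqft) 5.478e+06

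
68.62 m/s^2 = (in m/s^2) 68.62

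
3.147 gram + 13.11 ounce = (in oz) 13.22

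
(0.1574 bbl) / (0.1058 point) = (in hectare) 0.06705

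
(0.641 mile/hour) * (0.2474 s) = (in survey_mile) 4.405e-05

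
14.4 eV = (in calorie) 5.514e-19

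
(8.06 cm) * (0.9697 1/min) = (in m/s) 0.001303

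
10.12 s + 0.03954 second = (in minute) 0.1693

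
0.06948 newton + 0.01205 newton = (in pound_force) 0.01833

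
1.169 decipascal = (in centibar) 0.0001169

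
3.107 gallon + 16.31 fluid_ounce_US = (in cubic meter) 0.01224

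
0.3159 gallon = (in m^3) 0.001196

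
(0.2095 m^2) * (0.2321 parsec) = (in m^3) 1.5e+15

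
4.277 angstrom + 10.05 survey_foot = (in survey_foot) 10.05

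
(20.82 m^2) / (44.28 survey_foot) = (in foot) 5.061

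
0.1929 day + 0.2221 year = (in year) 0.2226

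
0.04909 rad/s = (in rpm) 0.4688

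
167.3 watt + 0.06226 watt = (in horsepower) 0.2244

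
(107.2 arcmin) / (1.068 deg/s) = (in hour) 0.0004647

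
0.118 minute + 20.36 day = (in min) 2.932e+04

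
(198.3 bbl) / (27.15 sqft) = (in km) 0.0125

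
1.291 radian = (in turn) 0.2055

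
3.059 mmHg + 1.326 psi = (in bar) 0.0955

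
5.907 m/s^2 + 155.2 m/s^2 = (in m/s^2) 161.1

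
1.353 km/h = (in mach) 0.001104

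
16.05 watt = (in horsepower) 0.02152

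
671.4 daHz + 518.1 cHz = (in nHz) 6.719e+12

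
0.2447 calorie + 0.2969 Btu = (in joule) 314.3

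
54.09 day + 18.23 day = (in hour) 1736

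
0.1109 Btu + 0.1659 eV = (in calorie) 27.97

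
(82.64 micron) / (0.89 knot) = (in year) 5.723e-12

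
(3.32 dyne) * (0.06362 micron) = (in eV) 1.318e+07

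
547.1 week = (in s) 3.309e+08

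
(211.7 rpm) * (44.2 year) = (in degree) 1.771e+12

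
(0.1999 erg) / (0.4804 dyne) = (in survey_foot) 0.01365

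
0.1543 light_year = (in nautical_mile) 7.882e+11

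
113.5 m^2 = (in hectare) 0.01135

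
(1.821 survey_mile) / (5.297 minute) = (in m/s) 9.221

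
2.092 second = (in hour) 0.0005811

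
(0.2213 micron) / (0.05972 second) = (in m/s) 3.706e-06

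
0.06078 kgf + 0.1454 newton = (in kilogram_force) 0.07561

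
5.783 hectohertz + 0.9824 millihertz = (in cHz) 5.783e+04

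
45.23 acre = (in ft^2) 1.97e+06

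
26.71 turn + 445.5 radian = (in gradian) 3.905e+04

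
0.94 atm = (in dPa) 9.525e+05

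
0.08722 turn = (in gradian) 34.89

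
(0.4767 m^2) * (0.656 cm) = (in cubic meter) 0.003127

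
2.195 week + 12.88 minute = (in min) 2.214e+04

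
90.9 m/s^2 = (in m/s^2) 90.9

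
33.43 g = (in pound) 0.0737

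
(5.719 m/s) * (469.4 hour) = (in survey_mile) 6005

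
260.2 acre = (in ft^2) 1.133e+07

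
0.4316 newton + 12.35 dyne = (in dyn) 4.317e+04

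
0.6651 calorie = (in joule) 2.783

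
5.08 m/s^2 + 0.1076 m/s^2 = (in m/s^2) 5.188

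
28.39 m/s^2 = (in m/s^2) 28.39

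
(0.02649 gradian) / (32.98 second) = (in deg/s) 0.0007229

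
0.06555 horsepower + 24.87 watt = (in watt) 73.75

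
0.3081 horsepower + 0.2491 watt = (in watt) 230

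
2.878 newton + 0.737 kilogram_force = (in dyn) 1.011e+06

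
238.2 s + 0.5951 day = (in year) 0.001638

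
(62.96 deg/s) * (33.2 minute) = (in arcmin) 7.525e+06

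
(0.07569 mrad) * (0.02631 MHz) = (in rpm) 19.02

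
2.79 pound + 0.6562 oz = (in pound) 2.831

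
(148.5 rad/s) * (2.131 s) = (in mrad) 3.165e+05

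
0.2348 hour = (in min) 14.09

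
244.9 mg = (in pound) 0.0005399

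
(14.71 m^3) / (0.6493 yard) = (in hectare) 0.002478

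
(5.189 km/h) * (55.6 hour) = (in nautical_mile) 155.8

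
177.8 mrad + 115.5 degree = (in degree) 125.7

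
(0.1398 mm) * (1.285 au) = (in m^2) 2.687e+07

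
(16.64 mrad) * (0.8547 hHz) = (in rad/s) 1.422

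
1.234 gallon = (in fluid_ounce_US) 158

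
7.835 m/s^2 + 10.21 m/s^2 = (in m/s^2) 18.05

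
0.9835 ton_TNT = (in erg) 4.115e+16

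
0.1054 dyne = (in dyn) 0.1054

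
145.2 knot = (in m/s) 74.7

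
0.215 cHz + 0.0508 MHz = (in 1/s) 5.08e+04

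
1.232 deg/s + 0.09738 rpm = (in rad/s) 0.0317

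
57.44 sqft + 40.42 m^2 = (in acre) 0.01131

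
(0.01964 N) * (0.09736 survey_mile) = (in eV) 1.921e+19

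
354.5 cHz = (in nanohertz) 3.545e+09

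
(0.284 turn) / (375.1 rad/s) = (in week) 7.866e-09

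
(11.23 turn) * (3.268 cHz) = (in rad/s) 2.306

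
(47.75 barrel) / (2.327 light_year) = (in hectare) 3.448e-20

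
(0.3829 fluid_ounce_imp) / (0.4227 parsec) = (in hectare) 8.341e-26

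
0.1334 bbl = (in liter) 21.21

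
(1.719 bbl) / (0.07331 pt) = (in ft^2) 1.137e+05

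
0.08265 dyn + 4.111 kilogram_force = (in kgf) 4.111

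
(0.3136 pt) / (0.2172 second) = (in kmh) 0.001834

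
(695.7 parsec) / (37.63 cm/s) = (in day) 6.603e+14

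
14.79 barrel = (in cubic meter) 2.351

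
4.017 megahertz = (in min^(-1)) 2.41e+08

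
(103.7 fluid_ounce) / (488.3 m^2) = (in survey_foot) 2.061e-05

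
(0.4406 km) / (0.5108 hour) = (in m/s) 0.2396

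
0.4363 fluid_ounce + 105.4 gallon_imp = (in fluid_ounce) 1.62e+04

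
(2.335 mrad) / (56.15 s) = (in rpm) 0.0003971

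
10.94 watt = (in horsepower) 0.01467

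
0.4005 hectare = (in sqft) 4.311e+04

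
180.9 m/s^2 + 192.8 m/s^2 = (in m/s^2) 373.7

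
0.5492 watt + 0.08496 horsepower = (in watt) 63.9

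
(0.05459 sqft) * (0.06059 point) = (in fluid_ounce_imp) 0.003815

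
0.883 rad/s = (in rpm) 8.432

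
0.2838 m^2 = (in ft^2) 3.055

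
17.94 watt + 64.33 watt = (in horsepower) 0.1103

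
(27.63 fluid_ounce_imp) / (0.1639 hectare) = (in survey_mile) 2.976e-10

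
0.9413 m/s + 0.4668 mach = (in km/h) 575.6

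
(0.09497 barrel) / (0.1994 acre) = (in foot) 6.139e-05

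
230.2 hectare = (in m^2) 2.302e+06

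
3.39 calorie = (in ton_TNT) 3.39e-09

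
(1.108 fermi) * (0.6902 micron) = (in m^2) 7.647e-22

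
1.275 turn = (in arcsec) 1.652e+06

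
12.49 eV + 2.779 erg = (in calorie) 6.642e-08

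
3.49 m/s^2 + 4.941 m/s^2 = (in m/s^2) 8.431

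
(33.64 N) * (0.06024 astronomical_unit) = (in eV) 1.892e+30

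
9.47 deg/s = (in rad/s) 0.1653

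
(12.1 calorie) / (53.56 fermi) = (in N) 9.452e+14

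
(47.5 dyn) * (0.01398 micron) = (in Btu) 6.294e-15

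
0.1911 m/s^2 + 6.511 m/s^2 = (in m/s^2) 6.702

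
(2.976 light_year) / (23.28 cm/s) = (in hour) 3.359e+13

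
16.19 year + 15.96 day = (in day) 5925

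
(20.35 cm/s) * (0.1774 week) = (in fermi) 2.183e+19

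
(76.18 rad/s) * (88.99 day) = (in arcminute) 2.014e+12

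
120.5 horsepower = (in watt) 8.986e+04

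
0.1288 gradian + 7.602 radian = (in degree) 435.7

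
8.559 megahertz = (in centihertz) 8.559e+08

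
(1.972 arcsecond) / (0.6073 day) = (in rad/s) 1.822e-10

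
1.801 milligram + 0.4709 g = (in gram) 0.4727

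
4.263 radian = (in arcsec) 8.793e+05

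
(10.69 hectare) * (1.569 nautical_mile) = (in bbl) 1.954e+09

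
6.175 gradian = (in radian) 0.097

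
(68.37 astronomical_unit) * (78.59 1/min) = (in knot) 2.604e+13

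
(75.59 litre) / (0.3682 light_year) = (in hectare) 2.17e-21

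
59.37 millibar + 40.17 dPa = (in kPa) 5.941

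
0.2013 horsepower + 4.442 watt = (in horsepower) 0.2073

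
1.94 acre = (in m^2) 7851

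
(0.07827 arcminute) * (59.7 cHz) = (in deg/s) 0.0007788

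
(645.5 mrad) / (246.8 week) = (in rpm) 4.13e-08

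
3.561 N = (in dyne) 3.561e+05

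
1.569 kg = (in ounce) 55.34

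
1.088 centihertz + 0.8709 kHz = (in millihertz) 8.709e+05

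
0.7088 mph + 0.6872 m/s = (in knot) 1.952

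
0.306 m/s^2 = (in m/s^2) 0.306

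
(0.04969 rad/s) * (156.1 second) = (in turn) 1.235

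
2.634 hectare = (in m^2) 2.634e+04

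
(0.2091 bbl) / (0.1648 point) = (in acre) 0.1413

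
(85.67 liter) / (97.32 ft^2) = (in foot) 0.03109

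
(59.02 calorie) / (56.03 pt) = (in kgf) 1274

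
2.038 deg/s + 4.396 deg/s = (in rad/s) 0.1123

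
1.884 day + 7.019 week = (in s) 4.408e+06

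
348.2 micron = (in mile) 2.164e-07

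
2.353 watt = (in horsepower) 0.003155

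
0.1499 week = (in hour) 25.18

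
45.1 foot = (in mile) 0.008542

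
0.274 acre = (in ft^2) 1.194e+04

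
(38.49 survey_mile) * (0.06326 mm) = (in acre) 0.0009683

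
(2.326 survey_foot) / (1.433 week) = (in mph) 1.83e-06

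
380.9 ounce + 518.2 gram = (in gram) 1.132e+04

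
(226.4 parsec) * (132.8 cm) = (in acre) 2.292e+15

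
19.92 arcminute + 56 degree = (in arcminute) 3380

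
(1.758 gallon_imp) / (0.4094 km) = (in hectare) 1.952e-09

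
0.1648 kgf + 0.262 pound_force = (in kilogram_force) 0.2836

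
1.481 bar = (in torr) 1111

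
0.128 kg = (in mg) 1.28e+05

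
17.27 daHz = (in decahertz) 17.27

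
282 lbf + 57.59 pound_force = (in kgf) 154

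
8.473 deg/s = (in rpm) 1.412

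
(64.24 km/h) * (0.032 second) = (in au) 3.817e-12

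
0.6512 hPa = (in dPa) 651.2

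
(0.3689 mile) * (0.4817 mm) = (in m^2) 0.286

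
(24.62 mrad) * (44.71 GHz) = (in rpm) 1.051e+10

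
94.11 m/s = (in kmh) 338.8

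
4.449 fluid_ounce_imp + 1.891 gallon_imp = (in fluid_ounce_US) 295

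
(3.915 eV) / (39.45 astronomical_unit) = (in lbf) 2.389e-32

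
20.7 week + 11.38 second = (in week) 20.7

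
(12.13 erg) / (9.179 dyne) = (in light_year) 1.397e-18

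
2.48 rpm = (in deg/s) 14.88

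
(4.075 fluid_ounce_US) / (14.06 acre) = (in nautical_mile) 1.144e-12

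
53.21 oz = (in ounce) 53.21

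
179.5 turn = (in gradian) 7.18e+04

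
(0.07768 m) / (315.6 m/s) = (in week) 4.07e-10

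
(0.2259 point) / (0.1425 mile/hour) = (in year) 3.967e-11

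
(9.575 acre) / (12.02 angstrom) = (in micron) 3.224e+19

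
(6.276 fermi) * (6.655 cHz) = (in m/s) 4.177e-16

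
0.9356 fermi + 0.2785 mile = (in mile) 0.2785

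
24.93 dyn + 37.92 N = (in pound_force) 8.525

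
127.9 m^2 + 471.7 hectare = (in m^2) 4.717e+06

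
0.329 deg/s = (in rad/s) 0.005742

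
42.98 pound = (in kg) 19.5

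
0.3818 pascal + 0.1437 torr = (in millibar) 0.1954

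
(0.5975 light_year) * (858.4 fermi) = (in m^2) 4852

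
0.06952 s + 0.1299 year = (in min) 6.828e+04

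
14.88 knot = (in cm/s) 765.5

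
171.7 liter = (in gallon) 45.36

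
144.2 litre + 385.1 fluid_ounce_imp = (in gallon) 40.98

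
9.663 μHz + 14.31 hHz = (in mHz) 1.431e+06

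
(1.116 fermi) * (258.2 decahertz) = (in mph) 6.446e-12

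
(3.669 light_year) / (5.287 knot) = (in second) 1.276e+16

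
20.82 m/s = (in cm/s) 2082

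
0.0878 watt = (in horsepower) 0.0001177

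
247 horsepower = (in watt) 1.842e+05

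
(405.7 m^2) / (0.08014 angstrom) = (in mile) 3.146e+10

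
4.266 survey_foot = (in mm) 1300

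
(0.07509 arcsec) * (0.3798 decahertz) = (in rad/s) 1.383e-06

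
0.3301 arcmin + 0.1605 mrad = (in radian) 0.0002565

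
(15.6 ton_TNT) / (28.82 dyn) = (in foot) 7.43e+14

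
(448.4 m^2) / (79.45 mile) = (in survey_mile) 2.179e-06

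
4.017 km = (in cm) 4.017e+05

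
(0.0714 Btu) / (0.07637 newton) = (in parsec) 3.197e-14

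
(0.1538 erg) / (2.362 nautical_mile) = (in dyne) 3.516e-07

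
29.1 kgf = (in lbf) 64.15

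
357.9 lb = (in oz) 5726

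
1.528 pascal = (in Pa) 1.528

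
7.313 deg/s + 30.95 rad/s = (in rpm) 296.8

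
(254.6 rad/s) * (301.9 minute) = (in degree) 2.642e+08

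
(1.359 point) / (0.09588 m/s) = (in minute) 8.334e-05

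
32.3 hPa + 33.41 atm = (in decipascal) 3.388e+07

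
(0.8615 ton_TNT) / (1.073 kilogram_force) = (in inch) 1.349e+10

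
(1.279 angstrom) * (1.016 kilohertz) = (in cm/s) 1.299e-05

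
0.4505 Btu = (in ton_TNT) 1.136e-07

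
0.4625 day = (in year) 0.001267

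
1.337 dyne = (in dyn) 1.337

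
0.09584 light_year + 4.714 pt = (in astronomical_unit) 6061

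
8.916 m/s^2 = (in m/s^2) 8.916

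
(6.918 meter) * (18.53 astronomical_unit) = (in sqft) 2.064e+14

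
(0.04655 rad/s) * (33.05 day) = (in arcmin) 4.57e+08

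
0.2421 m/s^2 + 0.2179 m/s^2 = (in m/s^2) 0.46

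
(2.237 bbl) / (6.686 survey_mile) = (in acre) 8.168e-09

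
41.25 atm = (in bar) 41.8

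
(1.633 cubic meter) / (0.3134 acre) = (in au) 8.607e-15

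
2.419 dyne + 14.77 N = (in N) 14.77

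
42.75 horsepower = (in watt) 3.188e+04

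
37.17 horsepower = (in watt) 2.772e+04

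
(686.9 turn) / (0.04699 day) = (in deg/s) 60.91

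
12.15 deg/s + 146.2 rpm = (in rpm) 148.2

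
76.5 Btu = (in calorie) 1.929e+04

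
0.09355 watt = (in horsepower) 0.0001255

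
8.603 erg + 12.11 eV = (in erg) 8.603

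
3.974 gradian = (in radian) 0.06242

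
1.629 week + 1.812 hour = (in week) 1.64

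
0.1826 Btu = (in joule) 192.7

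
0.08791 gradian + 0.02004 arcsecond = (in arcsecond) 284.8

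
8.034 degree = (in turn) 0.02232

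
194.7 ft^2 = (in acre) 0.00447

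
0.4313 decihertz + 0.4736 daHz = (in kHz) 0.004779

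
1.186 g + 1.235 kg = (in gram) 1236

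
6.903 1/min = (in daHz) 0.0115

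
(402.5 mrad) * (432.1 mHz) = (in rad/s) 0.1739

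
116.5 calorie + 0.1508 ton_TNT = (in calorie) 1.508e+08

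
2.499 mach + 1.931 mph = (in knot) 1656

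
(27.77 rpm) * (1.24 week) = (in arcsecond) 4.498e+11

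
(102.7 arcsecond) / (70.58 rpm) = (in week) 1.114e-10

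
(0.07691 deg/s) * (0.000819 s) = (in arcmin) 0.003779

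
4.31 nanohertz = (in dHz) 4.31e-08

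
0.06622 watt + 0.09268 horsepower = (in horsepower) 0.09277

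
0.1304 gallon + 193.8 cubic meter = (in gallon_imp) 4.263e+04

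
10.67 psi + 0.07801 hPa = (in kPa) 73.57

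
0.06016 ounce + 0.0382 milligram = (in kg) 0.001706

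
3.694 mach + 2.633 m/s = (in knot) 2450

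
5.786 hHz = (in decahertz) 57.86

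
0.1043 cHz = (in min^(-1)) 0.06258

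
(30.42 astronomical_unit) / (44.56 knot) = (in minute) 3.309e+09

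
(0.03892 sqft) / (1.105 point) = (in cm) 927.6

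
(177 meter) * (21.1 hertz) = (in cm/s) 3.735e+05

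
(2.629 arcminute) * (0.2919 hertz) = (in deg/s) 0.01279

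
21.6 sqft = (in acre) 0.0004959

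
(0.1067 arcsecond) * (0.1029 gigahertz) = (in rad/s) 53.23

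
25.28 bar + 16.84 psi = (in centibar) 2644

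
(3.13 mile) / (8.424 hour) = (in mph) 0.3716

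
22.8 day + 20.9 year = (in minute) 1.102e+07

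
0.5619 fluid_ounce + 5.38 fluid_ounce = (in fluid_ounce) 5.942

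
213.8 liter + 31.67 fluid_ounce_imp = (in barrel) 1.35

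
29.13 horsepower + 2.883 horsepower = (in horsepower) 32.01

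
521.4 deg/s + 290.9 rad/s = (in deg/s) 1.719e+04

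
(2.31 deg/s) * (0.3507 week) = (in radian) 8551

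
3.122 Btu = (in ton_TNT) 7.873e-07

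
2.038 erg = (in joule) 2.038e-07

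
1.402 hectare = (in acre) 3.464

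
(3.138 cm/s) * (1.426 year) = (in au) 9.433e-06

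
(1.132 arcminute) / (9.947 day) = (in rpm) 3.659e-09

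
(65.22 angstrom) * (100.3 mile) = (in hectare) 1.053e-07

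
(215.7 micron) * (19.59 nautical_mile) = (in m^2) 7.826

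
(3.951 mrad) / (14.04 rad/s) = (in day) 3.257e-09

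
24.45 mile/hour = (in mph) 24.45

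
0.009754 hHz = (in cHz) 97.54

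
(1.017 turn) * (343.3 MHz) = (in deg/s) 1.257e+11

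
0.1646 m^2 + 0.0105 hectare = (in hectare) 0.01052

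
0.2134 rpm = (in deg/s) 1.28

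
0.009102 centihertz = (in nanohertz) 9.102e+04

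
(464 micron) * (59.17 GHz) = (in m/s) 2.745e+07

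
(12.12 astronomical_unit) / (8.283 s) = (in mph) 4.897e+11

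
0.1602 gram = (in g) 0.1602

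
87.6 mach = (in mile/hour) 6.672e+04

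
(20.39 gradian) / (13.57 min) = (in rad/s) 0.0003934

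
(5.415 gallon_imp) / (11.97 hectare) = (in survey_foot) 6.747e-07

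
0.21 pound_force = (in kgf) 0.09525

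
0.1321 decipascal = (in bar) 1.321e-07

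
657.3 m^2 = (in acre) 0.1624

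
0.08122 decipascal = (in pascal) 0.008122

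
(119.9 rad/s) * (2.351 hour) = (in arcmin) 3.489e+09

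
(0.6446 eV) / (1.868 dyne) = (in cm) 5.529e-13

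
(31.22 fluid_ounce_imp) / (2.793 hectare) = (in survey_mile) 1.973e-11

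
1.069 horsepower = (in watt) 797.2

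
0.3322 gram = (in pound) 0.0007324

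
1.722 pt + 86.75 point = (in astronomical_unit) 2.086e-13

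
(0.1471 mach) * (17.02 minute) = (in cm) 5.115e+06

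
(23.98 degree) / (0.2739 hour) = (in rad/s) 0.0004245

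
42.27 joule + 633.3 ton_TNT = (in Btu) 2.511e+09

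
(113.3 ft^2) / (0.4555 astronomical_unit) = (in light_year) 1.633e-26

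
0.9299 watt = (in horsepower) 0.001247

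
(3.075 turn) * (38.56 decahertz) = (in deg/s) 4.269e+05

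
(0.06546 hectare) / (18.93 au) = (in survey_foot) 7.584e-10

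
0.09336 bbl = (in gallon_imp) 3.265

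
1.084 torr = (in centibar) 0.1445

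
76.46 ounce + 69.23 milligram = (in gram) 2168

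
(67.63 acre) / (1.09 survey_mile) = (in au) 1.043e-09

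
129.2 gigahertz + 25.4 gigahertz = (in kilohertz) 1.546e+08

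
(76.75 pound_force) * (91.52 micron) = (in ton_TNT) 7.468e-12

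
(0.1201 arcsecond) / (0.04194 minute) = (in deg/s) 1.326e-05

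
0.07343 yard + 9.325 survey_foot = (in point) 8247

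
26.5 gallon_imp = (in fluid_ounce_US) 4074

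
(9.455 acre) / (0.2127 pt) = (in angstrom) 5.099e+18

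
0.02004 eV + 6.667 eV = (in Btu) 1.015e-21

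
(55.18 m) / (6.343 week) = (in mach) 4.224e-08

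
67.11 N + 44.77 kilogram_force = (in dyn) 5.062e+07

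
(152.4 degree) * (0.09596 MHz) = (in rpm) 2.437e+06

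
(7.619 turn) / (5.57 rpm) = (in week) 0.0001357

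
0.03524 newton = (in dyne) 3524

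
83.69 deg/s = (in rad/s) 1.461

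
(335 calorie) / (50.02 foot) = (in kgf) 9.375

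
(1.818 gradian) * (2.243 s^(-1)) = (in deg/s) 3.67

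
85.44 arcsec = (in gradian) 0.02637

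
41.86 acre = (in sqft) 1.823e+06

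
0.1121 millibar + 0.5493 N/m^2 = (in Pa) 11.76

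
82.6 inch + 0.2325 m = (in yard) 2.549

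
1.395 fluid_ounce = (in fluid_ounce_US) 1.395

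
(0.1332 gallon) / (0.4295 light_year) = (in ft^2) 1.336e-18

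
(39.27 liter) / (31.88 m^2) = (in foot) 0.004041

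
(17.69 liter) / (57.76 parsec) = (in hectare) 9.925e-25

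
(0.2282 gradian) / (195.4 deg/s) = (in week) 1.738e-09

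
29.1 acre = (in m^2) 1.178e+05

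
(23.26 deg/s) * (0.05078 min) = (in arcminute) 4252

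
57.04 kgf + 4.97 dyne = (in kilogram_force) 57.04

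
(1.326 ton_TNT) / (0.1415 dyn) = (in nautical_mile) 2.117e+12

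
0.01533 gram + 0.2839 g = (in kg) 0.0002992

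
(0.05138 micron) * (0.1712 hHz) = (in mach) 2.583e-09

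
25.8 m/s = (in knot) 50.15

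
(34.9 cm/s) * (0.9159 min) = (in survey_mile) 0.01192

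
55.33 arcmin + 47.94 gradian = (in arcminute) 2644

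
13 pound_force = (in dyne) 5.783e+06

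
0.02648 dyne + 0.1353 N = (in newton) 0.1353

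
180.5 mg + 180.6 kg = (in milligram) 1.806e+08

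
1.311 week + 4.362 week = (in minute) 5.718e+04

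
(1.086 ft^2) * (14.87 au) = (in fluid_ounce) 7.589e+15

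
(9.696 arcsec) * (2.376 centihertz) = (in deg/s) 6.399e-05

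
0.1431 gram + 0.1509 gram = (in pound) 0.0006482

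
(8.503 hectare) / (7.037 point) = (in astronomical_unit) 0.000229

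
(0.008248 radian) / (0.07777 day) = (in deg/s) 7.033e-05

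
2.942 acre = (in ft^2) 1.282e+05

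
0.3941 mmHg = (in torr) 0.3941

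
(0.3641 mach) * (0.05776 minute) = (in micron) 4.297e+08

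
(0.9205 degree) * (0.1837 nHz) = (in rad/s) 2.951e-12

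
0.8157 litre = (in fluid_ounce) 27.58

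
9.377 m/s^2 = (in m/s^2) 9.377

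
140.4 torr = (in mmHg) 140.4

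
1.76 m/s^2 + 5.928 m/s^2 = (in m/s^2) 7.688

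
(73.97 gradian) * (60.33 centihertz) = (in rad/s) 0.701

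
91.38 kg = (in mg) 9.138e+07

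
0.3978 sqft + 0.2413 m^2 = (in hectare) 2.783e-05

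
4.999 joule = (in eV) 3.12e+19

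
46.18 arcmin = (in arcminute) 46.18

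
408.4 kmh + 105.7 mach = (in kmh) 1.3e+05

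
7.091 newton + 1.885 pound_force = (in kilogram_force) 1.578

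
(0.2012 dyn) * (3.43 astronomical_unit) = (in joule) 1.032e+06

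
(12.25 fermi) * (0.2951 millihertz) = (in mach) 1.062e-20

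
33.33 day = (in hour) 799.9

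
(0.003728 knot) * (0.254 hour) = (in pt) 4971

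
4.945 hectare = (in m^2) 4.945e+04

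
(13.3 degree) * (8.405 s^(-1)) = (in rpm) 18.63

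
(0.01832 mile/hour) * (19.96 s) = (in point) 463.4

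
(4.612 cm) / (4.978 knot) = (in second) 0.01801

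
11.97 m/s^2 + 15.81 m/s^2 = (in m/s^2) 27.78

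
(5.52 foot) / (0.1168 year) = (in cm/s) 4.568e-05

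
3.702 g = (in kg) 0.003702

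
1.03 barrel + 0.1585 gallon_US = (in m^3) 0.1644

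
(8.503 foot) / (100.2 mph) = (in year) 1.835e-09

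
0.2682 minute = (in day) 0.0001862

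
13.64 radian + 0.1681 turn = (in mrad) 1.47e+04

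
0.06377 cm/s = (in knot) 0.00124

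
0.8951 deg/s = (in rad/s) 0.01562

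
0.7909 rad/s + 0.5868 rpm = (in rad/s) 0.8523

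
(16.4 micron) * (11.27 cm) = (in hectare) 1.848e-10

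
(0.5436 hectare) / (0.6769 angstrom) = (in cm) 8.031e+15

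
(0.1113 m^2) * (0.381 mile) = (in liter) 6.824e+04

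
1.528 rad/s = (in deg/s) 87.55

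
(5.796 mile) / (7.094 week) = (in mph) 0.004863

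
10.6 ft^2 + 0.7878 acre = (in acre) 0.788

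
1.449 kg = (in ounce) 51.11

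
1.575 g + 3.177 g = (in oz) 0.1676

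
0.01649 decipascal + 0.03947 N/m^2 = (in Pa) 0.04112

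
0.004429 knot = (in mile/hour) 0.005097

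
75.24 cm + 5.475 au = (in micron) 8.19e+17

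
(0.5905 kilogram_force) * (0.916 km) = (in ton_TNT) 1.268e-06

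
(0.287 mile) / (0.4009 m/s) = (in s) 1152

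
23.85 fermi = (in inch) 9.39e-13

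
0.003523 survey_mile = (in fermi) 5.67e+15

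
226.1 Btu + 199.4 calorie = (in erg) 2.394e+12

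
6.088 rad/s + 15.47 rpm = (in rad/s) 7.708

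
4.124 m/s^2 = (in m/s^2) 4.124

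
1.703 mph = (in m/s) 0.7613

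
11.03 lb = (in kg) 5.003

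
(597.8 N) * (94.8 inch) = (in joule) 1439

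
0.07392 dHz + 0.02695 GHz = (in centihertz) 2.695e+09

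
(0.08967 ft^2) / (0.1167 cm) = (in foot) 23.42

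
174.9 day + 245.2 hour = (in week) 26.45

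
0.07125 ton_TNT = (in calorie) 7.125e+07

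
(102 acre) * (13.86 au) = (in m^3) 8.559e+17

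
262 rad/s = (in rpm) 2502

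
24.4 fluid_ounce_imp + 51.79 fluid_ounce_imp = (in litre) 2.165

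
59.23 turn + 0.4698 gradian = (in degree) 2.132e+04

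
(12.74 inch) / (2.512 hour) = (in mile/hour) 8.005e-05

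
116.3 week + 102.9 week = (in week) 219.2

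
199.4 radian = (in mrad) 1.994e+05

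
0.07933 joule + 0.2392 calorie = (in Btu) 0.001024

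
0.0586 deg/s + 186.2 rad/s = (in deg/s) 1.067e+04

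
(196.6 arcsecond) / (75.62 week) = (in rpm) 1.99e-10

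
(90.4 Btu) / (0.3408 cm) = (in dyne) 2.799e+12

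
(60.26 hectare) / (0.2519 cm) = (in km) 2.392e+05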